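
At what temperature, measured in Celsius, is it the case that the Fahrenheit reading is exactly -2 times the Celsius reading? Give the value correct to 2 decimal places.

-8.42°C

Let C be the Celsius reading. The Fahrenheit reading is F = 1.8·C + 32.
Require F = -2·C: 1.8·C + 32 = -2·C.
(3.8)·C = -32  ⇒  C = -8.42.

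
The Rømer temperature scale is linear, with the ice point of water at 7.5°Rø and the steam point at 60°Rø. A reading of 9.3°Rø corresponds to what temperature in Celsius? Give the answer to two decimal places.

Linear interpolation between the fixed points: C = (9.3 - 7.5) × 100 / (60 - 7.5) = 3.4286°C.

3.43°C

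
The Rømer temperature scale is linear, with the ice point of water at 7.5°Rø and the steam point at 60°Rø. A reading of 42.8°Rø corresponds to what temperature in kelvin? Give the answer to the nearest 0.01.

Linear interpolation between the fixed points: C = (42.8 - 7.5) × 100 / (60 - 7.5) = 67.2381°C.
Then 67.2381 + 273.15 = 340.39 K.

340.39 K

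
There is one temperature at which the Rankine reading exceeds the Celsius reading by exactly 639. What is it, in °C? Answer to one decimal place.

Let C be the Celsius reading. The Rankine reading is R = 1.8·C + 491.67.
Require R - C = 639: (0.8)·C + 491.67 = 639.
C = (639 - 491.67) / (0.8) = 184.2.

184.2°C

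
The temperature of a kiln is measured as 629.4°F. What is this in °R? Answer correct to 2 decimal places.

In Celsius: (629.4 - 32) × 5/9 = 331.8889°C.
In Rankine: 331.8889 × 1.8 + 491.67 = 1089.07°R.

1089.07°R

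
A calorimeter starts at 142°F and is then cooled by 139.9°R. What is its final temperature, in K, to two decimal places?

256.54 K

Initial temperature in Celsius: (142 - 32) × 5/9 = 61.1111°C.
The 139.9°R change is an interval, so only the factor 5/9 applies: -139.9 × 5/9 = -77.7222°C.
Final Celsius temperature: 61.1111 - 77.7222 = -16.6111°C.
In kelvin: -16.6111 + 273.15 = 256.54 K.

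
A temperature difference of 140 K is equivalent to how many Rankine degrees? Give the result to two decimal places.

An interval of 1 K corresponds to 1.8°R.
140 × 1.8 = 252.00.

252.00°R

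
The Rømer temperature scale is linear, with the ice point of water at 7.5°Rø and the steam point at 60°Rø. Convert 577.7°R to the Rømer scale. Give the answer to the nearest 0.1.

32.6°Rø

First in Celsius: (577.7 - 491.67) × 5/9 = 47.7944°C.
Linearly onto the Rømer scale: 7.5 + (47.7944 / 100) × (60 - 7.5) = 32.6°Rø.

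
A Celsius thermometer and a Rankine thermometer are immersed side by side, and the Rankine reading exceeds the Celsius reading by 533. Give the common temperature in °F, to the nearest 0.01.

Let x be the Celsius reading; then the Rankine reading is 1.8·x + 491.67.
(1.8·x + 491.67) - x = 533  ⇒  (0.8)·x = 41.33  ⇒  x = 51.6625°C.
In Fahrenheit: 51.6625 × 1.8 + 32 = 124.99°F.

124.99°F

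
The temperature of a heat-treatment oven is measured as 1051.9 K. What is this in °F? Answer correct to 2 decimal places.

In Celsius: 1051.9 - 273.15 = 778.7500°C.
In Fahrenheit: 778.7500 × 1.8 + 32 = 1433.75°F.

1433.75°F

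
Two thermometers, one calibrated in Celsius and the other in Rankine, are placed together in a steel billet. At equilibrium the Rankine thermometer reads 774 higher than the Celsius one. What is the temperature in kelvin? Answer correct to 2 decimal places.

626.06 K

Let x be the Celsius reading; then the Rankine reading is 1.8·x + 491.67.
(1.8·x + 491.67) - x = 774  ⇒  (0.8)·x = 282.33  ⇒  x = 352.9125°C.
In kelvin: 352.9125 + 273.15 = 626.06 K.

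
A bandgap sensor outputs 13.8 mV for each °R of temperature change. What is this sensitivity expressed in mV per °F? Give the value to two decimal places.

13.80 mV per °F

Since only a temperature interval is involved, the additive offset between the scales drops out.
A change of 1°F is a change of 1°R, so per °F the value is 13.8 × 1 = 13.80.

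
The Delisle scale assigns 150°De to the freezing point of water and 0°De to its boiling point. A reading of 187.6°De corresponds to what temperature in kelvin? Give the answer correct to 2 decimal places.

248.08 K

Linear interpolation between the fixed points: C = (187.6 - 150) × 100 / (0 - 150) = -25.0667°C.
Then -25.0667 + 273.15 = 248.08 K.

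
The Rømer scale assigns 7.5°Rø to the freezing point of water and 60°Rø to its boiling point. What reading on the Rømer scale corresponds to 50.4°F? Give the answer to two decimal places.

12.87°Rø

First in Celsius: (50.4 - 32) × 5/9 = 10.2222°C.
Linearly onto the Rømer scale: 7.5 + (10.2222 / 100) × (60 - 7.5) = 12.87°Rø.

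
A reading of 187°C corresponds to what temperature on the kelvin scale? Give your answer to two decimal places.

In kelvin: 187.0000 + 273.15 = 460.15 K.

460.15 K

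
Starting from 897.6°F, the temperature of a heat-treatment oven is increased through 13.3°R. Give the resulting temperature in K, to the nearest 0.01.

Initial temperature in Celsius: (897.6 - 32) × 5/9 = 480.8889°C.
The 13.3°R change is an interval, so only the factor 5/9 applies: +13.3 × 5/9 = +7.3889°C.
Final Celsius temperature: 480.8889 + 7.3889 = 488.2778°C.
In kelvin: 488.2778 + 273.15 = 761.43 K.

761.43 K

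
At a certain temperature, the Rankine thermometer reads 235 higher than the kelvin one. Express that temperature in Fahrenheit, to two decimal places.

69.08°F

Let x be the kelvin reading; then the Rankine reading is 1.8·x.
(1.8·x) - x = 235  ⇒  (0.8)·x = 235  ⇒  x = 293.7500 K.
In Celsius: 293.75 - 273.15 = 20.6000°C.
In Fahrenheit: 20.6000 × 1.8 + 32 = 69.08°F.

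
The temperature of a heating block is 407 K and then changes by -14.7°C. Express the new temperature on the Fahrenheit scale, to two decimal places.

Initial temperature in Celsius: 407 - 273.15 = 133.8500°C.
Final Celsius temperature: 133.8500 - 14.7000 = 119.1500°C.
In Fahrenheit: 119.1500 × 1.8 + 32 = 246.47°F.

246.47°F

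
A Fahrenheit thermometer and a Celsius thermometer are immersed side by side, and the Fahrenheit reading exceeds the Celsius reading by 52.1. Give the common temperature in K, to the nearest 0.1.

298.3 K

Let x be the Fahrenheit reading; then the Celsius reading is 5/9·x - 17.7778.
(5/9·x - 17.7778) - x = -52.1  ⇒  (-4/9)·x = -34.3222  ⇒  x = 77.2250°F.
In Celsius: (77.225 - 32) × 5/9 = 25.1250°C.
In kelvin: 25.1250 + 273.15 = 298.3 K.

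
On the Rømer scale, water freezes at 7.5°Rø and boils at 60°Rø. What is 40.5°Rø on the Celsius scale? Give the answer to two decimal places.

Linear interpolation between the fixed points: C = (40.5 - 7.5) × 100 / (60 - 7.5) = 62.8571°C.

62.86°C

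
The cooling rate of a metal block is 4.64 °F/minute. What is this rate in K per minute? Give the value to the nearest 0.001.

2.578 K/minute

Since only a temperature interval is involved, the additive offset between the scales drops out.
A change of 1°F is a change of 5/9 K, so 4.64 × 5/9 = 2.578.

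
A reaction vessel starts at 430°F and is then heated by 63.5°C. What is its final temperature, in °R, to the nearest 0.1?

Initial temperature in Celsius: (430 - 32) × 5/9 = 221.1111°C.
Final Celsius temperature: 221.1111 + 63.5000 = 284.6111°C.
In Rankine: 284.6111 × 1.8 + 491.67 = 1004.0°R.

1004.0°R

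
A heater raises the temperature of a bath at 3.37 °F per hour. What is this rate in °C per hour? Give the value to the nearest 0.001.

Since only a temperature interval is involved, the additive offset between the scales drops out.
A change of 1°F is a change of 5/9°C, so 3.37 × 5/9 = 1.872.

1.872 °C/hour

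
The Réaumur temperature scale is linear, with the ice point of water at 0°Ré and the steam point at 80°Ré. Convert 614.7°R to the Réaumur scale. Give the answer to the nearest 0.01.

54.68°Ré

First in Celsius: (614.7 - 491.67) × 5/9 = 68.3500°C.
Linearly onto the Réaumur scale: 0 + (68.3500 / 100) × (80 - 0) = 54.68°Ré.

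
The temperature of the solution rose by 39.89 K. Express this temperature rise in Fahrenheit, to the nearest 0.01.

For a temperature interval the offset drops out; only the factor 1.8 applies.
39.89 × 1.8 = 71.80.

71.80°F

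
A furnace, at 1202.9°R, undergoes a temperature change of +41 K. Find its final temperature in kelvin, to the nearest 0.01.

Initial temperature in Celsius: (1202.9 - 491.67) × 5/9 = 395.1278°C.
The 41 K change is an interval; Kelvin and Celsius degrees are the same size, so ΔC = +41°C.
Final Celsius temperature: 395.1278 + 41.0000 = 436.1278°C.
In kelvin: 436.1278 + 273.15 = 709.28 K.

709.28 K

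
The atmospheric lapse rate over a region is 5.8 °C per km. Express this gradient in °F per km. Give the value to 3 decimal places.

10.440 °F/km

The quantity depends on a temperature interval, so only the ratio of degree sizes applies; the offset between the scales is irrelevant.
A change of 1°C is a change of 1.8°F, so 5.8 × 1.8 = 10.440.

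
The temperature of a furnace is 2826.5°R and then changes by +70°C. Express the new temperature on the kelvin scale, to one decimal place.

Initial temperature in Celsius: (2826.5 - 491.67) × 5/9 = 1297.1278°C.
Final Celsius temperature: 1297.1278 + 70.0000 = 1367.1278°C.
In kelvin: 1367.1278 + 273.15 = 1640.3 K.

1640.3 K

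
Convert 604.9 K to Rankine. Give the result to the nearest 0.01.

In Celsius: 604.9 - 273.15 = 331.7500°C.
In Rankine: 331.7500 × 1.8 + 491.67 = 1088.82°R.

1088.82°R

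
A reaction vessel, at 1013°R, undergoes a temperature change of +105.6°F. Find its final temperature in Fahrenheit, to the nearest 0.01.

Initial temperature in Celsius: (1013 - 491.67) × 5/9 = 289.6278°C.
The 105.6°F change is an interval, so only the factor 5/9 applies: +105.6 × 5/9 = +58.6667°C.
Final Celsius temperature: 289.6278 + 58.6667 = 348.2944°C.
In Fahrenheit: 348.2944 × 1.8 + 32 = 658.93°F.

658.93°F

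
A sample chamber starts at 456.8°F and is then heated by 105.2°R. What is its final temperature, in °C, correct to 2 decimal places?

Initial temperature in Celsius: (456.8 - 32) × 5/9 = 236.0000°C.
The 105.2°R change is an interval, so only the factor 5/9 applies: +105.2 × 5/9 = +58.4444°C.
Final Celsius temperature: 236.0000 + 58.4444 = 294.4444°C.

294.44°C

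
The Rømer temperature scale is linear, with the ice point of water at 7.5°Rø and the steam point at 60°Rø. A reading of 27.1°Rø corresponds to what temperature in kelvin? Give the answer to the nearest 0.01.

310.48 K

Linear interpolation between the fixed points: C = (27.1 - 7.5) × 100 / (60 - 7.5) = 37.3333°C.
Then 37.3333 + 273.15 = 310.48 K.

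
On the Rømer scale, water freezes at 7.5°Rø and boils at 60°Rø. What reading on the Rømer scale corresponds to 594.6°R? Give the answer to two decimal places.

First in Celsius: (594.6 - 491.67) × 5/9 = 57.1833°C.
Linearly onto the Rømer scale: 7.5 + (57.1833 / 100) × (60 - 7.5) = 37.52°Rø.

37.52°Rø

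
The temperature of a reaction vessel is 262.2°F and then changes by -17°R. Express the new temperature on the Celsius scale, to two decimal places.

Initial temperature in Celsius: (262.2 - 32) × 5/9 = 127.8889°C.
The 17°R change is an interval, so only the factor 5/9 applies: -17 × 5/9 = -9.4444°C.
Final Celsius temperature: 127.8889 - 9.4444 = 118.4444°C.

118.44°C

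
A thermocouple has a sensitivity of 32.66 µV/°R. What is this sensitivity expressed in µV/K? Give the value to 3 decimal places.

Since only a temperature interval is involved, the additive offset between the scales drops out.
A change of 1 K is a change of 1.8°R, so per K the value is 32.66 × 1.8 = 58.788.

58.788 µV/K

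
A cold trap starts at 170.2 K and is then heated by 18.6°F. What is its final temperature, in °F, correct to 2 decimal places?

Initial temperature in Celsius: 170.2 - 273.15 = -102.9500°C.
The 18.6°F change is an interval, so only the factor 5/9 applies: +18.6 × 5/9 = +10.3333°C.
Final Celsius temperature: -102.9500 + 10.3333 = -92.6167°C.
In Fahrenheit: -92.6167 × 1.8 + 32 = -134.71°F.

-134.71°F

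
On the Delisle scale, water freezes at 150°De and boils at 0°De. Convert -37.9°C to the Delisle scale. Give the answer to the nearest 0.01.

206.85°De

Linearly onto the Delisle scale: 150 + (-37.9000 / 100) × (0 - 150) = 206.85°De.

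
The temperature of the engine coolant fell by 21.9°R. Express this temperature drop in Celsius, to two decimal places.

An interval of 1°R corresponds to 5/9°C.
21.9 × 5/9 = 12.17.

12.17°C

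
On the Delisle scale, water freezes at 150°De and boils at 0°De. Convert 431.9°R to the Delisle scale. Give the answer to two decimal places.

199.81°De

First in Celsius: (431.9 - 491.67) × 5/9 = -33.2056°C.
Linearly onto the Delisle scale: 150 + (-33.2056 / 100) × (0 - 150) = 199.81°De.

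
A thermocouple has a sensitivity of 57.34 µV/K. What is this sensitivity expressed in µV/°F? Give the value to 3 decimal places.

Since only a temperature interval is involved, the additive offset between the scales drops out.
A change of 1°F is a change of 5/9 K, so per °F the value is 57.34 × 5/9 = 31.856.

31.856 µV/°F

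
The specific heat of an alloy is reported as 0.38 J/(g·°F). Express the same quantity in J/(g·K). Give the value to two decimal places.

Since only a temperature interval is involved, the additive offset between the scales drops out.
A change of 1 K is a change of 1.8°F, so per K the value is 0.38 × 1.8 = 0.68.

0.68 J/(g·K)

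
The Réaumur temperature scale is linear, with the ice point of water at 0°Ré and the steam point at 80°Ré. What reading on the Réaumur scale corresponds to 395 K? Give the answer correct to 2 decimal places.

97.48°Ré

First in Celsius: 395 - 273.15 = 121.8500°C.
Linearly onto the Réaumur scale: 0 + (121.8500 / 100) × (80 - 0) = 97.48°Ré.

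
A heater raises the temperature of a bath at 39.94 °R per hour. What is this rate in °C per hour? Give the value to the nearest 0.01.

Since only a temperature interval is involved, the additive offset between the scales drops out.
A change of 1°R is a change of 5/9°C, so 39.94 × 5/9 = 22.19.

22.19 °C/hour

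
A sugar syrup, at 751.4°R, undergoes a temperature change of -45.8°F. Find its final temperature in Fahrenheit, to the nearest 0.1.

Initial temperature in Celsius: (751.4 - 491.67) × 5/9 = 144.2944°C.
The 45.8°F change is an interval, so only the factor 5/9 applies: -45.8 × 5/9 = -25.4444°C.
Final Celsius temperature: 144.2944 - 25.4444 = 118.8500°C.
In Fahrenheit: 118.8500 × 1.8 + 32 = 245.9°F.

245.9°F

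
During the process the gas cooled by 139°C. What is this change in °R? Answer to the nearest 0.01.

250.20°R

An interval of 1°C corresponds to 1.8°R.
139 × 1.8 = 250.20.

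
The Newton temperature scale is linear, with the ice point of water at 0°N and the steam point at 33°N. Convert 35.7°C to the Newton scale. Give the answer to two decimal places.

Linearly onto the Newton scale: 0 + (35.7000 / 100) × (33 - 0) = 11.78°N.

11.78°N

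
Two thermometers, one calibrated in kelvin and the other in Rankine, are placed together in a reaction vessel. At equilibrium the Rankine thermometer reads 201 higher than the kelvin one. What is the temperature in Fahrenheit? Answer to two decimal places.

Let x be the kelvin reading; then the Rankine reading is 1.8·x.
(1.8·x) - x = 201  ⇒  (0.8)·x = 201  ⇒  x = 251.2500 K.
In Celsius: 251.25 - 273.15 = -21.9000°C.
In Fahrenheit: -21.9000 × 1.8 + 32 = -7.42°F.

-7.42°F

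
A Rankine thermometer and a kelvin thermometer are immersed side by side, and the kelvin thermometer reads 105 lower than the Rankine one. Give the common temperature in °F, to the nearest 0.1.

-223.4°F

Let x be the Rankine reading; then the kelvin reading is 5/9·x.
(5/9·x) - x = -105  ⇒  (-4/9)·x = -105  ⇒  x = 236.2500°R.
In Celsius: (236.25 - 491.67) × 5/9 = -141.9000°C.
In Fahrenheit: -141.9000 × 1.8 + 32 = -223.4°F.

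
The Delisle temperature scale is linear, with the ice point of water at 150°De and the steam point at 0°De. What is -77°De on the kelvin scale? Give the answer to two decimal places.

Linear interpolation between the fixed points: C = (-77 - 150) × 100 / (0 - 150) = 151.3333°C.
Then 151.3333 + 273.15 = 424.48 K.

424.48 K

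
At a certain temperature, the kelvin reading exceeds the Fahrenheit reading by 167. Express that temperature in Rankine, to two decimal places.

Let x be the kelvin reading; then the Fahrenheit reading is 1.8·x - 459.67.
(1.8·x - 459.67) - x = -167  ⇒  (0.8)·x = 292.67  ⇒  x = 365.8375 K.
In Celsius: 365.8375 - 273.15 = 92.6875°C.
In Rankine: 92.6875 × 1.8 + 491.67 = 658.51°R.

658.51°R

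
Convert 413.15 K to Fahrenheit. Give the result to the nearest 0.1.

284.0°F

In Celsius: 413.15 - 273.15 = 140.0000°C.
In Fahrenheit: 140.0000 × 1.8 + 32 = 284.0°F.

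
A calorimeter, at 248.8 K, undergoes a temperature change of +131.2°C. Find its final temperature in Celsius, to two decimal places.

Initial temperature in Celsius: 248.8 - 273.15 = -24.3500°C.
Final Celsius temperature: -24.3500 + 131.2000 = 106.8500°C.

106.85°C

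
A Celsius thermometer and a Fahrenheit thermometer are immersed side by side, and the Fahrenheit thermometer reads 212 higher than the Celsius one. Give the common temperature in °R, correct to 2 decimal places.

896.67°R

Let x be the Celsius reading; then the Fahrenheit reading is 1.8·x + 32.
(1.8·x + 32) - x = 212  ⇒  (0.8)·x = 180  ⇒  x = 225.0000°C.
In Rankine: 225.0000 × 1.8 + 491.67 = 896.67°R.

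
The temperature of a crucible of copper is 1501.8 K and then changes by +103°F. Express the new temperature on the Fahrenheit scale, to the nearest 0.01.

2346.57°F

Initial temperature in Celsius: 1501.8 - 273.15 = 1228.6500°C.
The 103°F change is an interval, so only the factor 5/9 applies: +103 × 5/9 = +57.2222°C.
Final Celsius temperature: 1228.6500 + 57.2222 = 1285.8722°C.
In Fahrenheit: 1285.8722 × 1.8 + 32 = 2346.57°F.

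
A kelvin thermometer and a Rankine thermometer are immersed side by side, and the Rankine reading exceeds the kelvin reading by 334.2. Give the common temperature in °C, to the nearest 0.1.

144.6°C

Let x be the kelvin reading; then the Rankine reading is 1.8·x.
(1.8·x) - x = 334.2  ⇒  (0.8)·x = 334.2  ⇒  x = 417.7500 K.
In Celsius: 417.75 - 273.15 = 144.6°C.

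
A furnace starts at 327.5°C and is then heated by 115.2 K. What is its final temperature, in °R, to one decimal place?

The 115.2 K change is an interval; Kelvin and Celsius degrees are the same size, so ΔC = +115.2°C.
Final Celsius temperature: 327.5000 + 115.2000 = 442.7000°C.
In Rankine: 442.7000 × 1.8 + 491.67 = 1288.5°R.

1288.5°R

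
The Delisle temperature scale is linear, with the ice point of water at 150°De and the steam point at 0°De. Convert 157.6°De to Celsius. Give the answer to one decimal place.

-5.1°C

Linear interpolation between the fixed points: C = (157.6 - 150) × 100 / (0 - 150) = -5.0667°C.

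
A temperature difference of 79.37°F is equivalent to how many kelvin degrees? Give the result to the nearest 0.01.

For a temperature interval the offset drops out; only the factor 5/9 applies.
79.37 × 5/9 = 44.09.

44.09 K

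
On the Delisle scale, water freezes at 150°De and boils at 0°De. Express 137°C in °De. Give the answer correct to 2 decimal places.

Linearly onto the Delisle scale: 150 + (137.0000 / 100) × (0 - 150) = -55.50°De.

-55.50°De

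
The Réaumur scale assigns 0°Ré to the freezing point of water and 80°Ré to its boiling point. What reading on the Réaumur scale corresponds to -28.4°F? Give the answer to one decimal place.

First in Celsius: (-28.4 - 32) × 5/9 = -33.5556°C.
Linearly onto the Réaumur scale: 0 + (-33.5556 / 100) × (80 - 0) = -26.8°Ré.

-26.8°Ré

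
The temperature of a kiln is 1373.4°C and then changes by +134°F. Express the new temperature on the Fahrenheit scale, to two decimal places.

2638.12°F

The 134°F change is an interval, so only the factor 5/9 applies: +134 × 5/9 = +74.4444°C.
Final Celsius temperature: 1373.4000 + 74.4444 = 1447.8444°C.
In Fahrenheit: 1447.8444 × 1.8 + 32 = 2638.12°F.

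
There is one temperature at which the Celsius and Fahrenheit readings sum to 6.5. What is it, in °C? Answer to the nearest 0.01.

-9.11°C

Let C be the Celsius reading. The Fahrenheit reading is F = 1.8·C + 32.
Require C + F = 6.5: (2.8)·C + 32 = 6.5.
C = (6.5 - 32) / (2.8) = -9.11.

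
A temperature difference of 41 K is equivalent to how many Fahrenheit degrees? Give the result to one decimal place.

73.8°F

Only the scale ratio 1.8 matters for a change in temperature.
41 × 1.8 = 73.8.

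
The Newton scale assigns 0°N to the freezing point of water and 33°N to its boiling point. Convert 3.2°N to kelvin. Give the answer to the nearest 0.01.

282.85 K

Linear interpolation between the fixed points: C = (3.2 - 0) × 100 / (33 - 0) = 9.6970°C.
Then 9.6970 + 273.15 = 282.85 K.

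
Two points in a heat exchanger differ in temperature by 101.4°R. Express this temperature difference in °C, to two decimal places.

56.33°C

Only the scale ratio 5/9 matters for a change in temperature.
101.4 × 5/9 = 56.33.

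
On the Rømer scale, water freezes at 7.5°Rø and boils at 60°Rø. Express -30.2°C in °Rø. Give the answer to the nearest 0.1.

-8.4°Rø

Linearly onto the Rømer scale: 7.5 + (-30.2000 / 100) × (60 - 7.5) = -8.4°Rø.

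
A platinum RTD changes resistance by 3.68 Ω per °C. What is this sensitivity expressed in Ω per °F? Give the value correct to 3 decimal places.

Since only a temperature interval is involved, the additive offset between the scales drops out.
A change of 1°F is a change of 5/9°C, so per °F the value is 3.68 × 5/9 = 2.044.

2.044 Ω per °F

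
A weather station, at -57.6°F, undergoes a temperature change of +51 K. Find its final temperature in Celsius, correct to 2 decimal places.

Initial temperature in Celsius: (-57.6 - 32) × 5/9 = -49.7778°C.
The 51 K change is an interval; Kelvin and Celsius degrees are the same size, so ΔC = +51°C.
Final Celsius temperature: -49.7778 + 51.0000 = 1.2222°C.

1.22°C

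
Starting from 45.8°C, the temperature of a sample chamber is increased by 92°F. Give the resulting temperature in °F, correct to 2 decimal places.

206.44°F

The 92°F change is an interval, so only the factor 5/9 applies: +92 × 5/9 = +51.1111°C.
Final Celsius temperature: 45.8000 + 51.1111 = 96.9111°C.
In Fahrenheit: 96.9111 × 1.8 + 32 = 206.44°F.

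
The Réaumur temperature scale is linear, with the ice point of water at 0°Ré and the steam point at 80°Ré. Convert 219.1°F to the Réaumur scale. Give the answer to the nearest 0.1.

83.2°Ré

First in Celsius: (219.1 - 32) × 5/9 = 103.9444°C.
Linearly onto the Réaumur scale: 0 + (103.9444 / 100) × (80 - 0) = 83.2°Ré.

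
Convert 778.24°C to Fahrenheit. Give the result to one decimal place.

In Fahrenheit: 778.2400 × 1.8 + 32 = 1432.8°F.

1432.8°F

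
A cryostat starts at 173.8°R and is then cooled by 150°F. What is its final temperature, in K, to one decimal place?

Initial temperature in Celsius: (173.8 - 491.67) × 5/9 = -176.5944°C.
The 150°F change is an interval, so only the factor 5/9 applies: -150 × 5/9 = -83.3333°C.
Final Celsius temperature: -176.5944 - 83.3333 = -259.9278°C.
In kelvin: -259.9278 + 273.15 = 13.2 K.

13.2 K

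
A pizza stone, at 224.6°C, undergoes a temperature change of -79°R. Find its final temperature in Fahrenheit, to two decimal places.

The 79°R change is an interval, so only the factor 5/9 applies: -79 × 5/9 = -43.8889°C.
Final Celsius temperature: 224.6000 - 43.8889 = 180.7111°C.
In Fahrenheit: 180.7111 × 1.8 + 32 = 357.28°F.

357.28°F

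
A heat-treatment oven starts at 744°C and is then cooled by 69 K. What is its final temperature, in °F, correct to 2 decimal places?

The 69 K change is an interval; Kelvin and Celsius degrees are the same size, so ΔC = -69°C.
Final Celsius temperature: 744.0000 - 69.0000 = 675.0000°C.
In Fahrenheit: 675.0000 × 1.8 + 32 = 1247.00°F.

1247.00°F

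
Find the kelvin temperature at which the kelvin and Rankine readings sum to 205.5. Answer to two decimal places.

Let K be the kelvin reading. The Rankine reading is R = 1.8·K.
Require K + R = 205.5: (2.8)·K = 205.5.
K = (205.5) / (2.8) = 73.39.

73.39 K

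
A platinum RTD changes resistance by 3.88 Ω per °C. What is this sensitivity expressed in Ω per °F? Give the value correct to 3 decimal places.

2.156 Ω per °F

The quantity depends on a temperature interval, so only the ratio of degree sizes applies; the offset between the scales is irrelevant.
A change of 1°F is a change of 5/9°C, so per °F the value is 3.88 × 5/9 = 2.156.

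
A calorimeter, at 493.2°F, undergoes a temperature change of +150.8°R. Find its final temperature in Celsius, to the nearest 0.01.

340.00°C

Initial temperature in Celsius: (493.2 - 32) × 5/9 = 256.2222°C.
The 150.8°R change is an interval, so only the factor 5/9 applies: +150.8 × 5/9 = +83.7778°C.
Final Celsius temperature: 256.2222 + 83.7778 = 340.0000°C.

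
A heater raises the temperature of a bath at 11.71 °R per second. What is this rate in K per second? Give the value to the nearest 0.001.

6.506 K/second

Since only a temperature interval is involved, the additive offset between the scales drops out.
A change of 1°R is a change of 5/9 K, so 11.71 × 5/9 = 6.506.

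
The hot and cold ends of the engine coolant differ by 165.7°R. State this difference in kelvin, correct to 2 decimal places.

For a temperature interval the offset drops out; only the factor 5/9 applies.
165.7 × 5/9 = 92.06.

92.06 K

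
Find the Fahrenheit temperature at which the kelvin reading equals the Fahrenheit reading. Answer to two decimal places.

Let F be the Fahrenheit reading. The kelvin reading is K = 5/9·F + 255.372.
Set K = F: 5/9·F + 255.372 = F.
(-4/9)·F = -255.372  ⇒  F = 574.59.

574.59°F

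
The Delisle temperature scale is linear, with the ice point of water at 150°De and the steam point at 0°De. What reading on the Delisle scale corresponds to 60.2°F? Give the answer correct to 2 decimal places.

126.50°De

First in Celsius: (60.2 - 32) × 5/9 = 15.6667°C.
Linearly onto the Delisle scale: 150 + (15.6667 / 100) × (0 - 150) = 126.50°De.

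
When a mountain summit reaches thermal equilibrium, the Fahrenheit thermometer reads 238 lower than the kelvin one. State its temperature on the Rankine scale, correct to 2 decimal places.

498.76°R

Let x be the kelvin reading; then the Fahrenheit reading is 1.8·x - 459.67.
(1.8·x - 459.67) - x = -238  ⇒  (0.8)·x = 221.67  ⇒  x = 277.0875 K.
In Celsius: 277.0875 - 273.15 = 3.9375°C.
In Rankine: 3.9375 × 1.8 + 491.67 = 498.76°R.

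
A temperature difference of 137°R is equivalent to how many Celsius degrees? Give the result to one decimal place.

76.1°C

Only the scale ratio 5/9 matters for a change in temperature.
137 × 5/9 = 76.1.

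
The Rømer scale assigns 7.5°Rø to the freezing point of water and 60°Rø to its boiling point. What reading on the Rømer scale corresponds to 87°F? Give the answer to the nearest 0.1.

23.5°Rø

First in Celsius: (87 - 32) × 5/9 = 30.5556°C.
Linearly onto the Rømer scale: 7.5 + (30.5556 / 100) × (60 - 7.5) = 23.5°Rø.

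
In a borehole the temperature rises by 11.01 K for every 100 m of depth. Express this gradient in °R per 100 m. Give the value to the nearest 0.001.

The quantity depends on a temperature interval, so only the ratio of degree sizes applies; the offset between the scales is irrelevant.
A change of 1 K is a change of 1.8°R, so 11.01 × 1.8 = 19.818.

19.818 °R/100 m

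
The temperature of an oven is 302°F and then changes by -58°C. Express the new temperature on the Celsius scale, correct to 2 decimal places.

92.00°C

Initial temperature in Celsius: (302 - 32) × 5/9 = 150.0000°C.
Final Celsius temperature: 150.0000 - 58.0000 = 92.0000°C.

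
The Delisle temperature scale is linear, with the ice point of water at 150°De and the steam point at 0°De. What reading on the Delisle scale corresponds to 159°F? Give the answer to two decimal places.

44.17°De

First in Celsius: (159 - 32) × 5/9 = 70.5556°C.
Linearly onto the Delisle scale: 150 + (70.5556 / 100) × (0 - 150) = 44.17°De.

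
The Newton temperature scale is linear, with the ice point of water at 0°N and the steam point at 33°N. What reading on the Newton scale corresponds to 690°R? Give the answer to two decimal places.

36.36°N

First in Celsius: (690 - 491.67) × 5/9 = 110.1833°C.
Linearly onto the Newton scale: 0 + (110.1833 / 100) × (33 - 0) = 36.36°N.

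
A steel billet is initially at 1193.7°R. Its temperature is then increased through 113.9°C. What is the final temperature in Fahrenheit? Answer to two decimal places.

939.05°F

Initial temperature in Celsius: (1193.7 - 491.67) × 5/9 = 390.0167°C.
Final Celsius temperature: 390.0167 + 113.9000 = 503.9167°C.
In Fahrenheit: 503.9167 × 1.8 + 32 = 939.05°F.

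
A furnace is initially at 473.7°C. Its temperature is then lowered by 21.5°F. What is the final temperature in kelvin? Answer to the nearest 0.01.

734.91 K

The 21.5°F change is an interval, so only the factor 5/9 applies: -21.5 × 5/9 = -11.9444°C.
Final Celsius temperature: 473.7000 - 11.9444 = 461.7556°C.
In kelvin: 461.7556 + 273.15 = 734.91 K.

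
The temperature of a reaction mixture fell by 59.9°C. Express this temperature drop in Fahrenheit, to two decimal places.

For a temperature interval the offset drops out; only the factor 1.8 applies.
59.9 × 1.8 = 107.82.

107.82°F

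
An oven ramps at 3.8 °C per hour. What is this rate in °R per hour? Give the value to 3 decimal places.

The quantity depends on a temperature interval, so only the ratio of degree sizes applies; the offset between the scales is irrelevant.
A change of 1°C is a change of 1.8°R, so 3.8 × 1.8 = 6.840.

6.840 °R/hour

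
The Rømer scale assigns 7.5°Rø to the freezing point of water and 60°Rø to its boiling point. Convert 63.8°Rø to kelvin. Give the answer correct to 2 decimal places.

Linear interpolation between the fixed points: C = (63.8 - 7.5) × 100 / (60 - 7.5) = 107.2381°C.
Then 107.2381 + 273.15 = 380.39 K.

380.39 K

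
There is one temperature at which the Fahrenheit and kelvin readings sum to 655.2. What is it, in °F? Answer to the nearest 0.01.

257.03°F

Let F be the Fahrenheit reading. The kelvin reading is K = 5/9·F + 255.372.
Require F + K = 655.2: (14/9)·F + 255.372 = 655.2.
F = (655.2 - 255.372) / (14/9) = 257.03.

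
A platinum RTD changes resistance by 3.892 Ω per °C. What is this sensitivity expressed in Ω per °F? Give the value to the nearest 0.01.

The quantity depends on a temperature interval, so only the ratio of degree sizes applies; the offset between the scales is irrelevant.
A change of 1°F is a change of 5/9°C, so per °F the value is 3.892 × 5/9 = 2.16.

2.16 Ω per °F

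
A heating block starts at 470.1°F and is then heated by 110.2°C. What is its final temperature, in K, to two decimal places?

626.74 K

Initial temperature in Celsius: (470.1 - 32) × 5/9 = 243.3889°C.
Final Celsius temperature: 243.3889 + 110.2000 = 353.5889°C.
In kelvin: 353.5889 + 273.15 = 626.74 K.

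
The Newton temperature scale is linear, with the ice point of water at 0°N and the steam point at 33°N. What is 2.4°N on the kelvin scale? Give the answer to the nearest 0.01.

280.42 K

Linear interpolation between the fixed points: C = (2.4 - 0) × 100 / (33 - 0) = 7.2727°C.
Then 7.2727 + 273.15 = 280.42 K.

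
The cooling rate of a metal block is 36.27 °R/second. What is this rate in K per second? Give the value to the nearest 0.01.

20.15 K/second

Since only a temperature interval is involved, the additive offset between the scales drops out.
A change of 1°R is a change of 5/9 K, so 36.27 × 5/9 = 20.15.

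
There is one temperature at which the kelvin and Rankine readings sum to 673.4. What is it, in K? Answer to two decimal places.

Let K be the kelvin reading. The Rankine reading is R = 1.8·K.
Require K + R = 673.4: (2.8)·K = 673.4.
K = (673.4) / (2.8) = 240.50.

240.50 K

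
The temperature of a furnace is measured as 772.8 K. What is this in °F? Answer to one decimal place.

In Celsius: 772.8 - 273.15 = 499.6500°C.
In Fahrenheit: 499.6500 × 1.8 + 32 = 931.4°F.

931.4°F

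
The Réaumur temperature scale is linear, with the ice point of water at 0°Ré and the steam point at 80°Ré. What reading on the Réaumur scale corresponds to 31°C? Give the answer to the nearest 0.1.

24.8°Ré

Linearly onto the Réaumur scale: 0 + (31.0000 / 100) × (80 - 0) = 24.8°Ré.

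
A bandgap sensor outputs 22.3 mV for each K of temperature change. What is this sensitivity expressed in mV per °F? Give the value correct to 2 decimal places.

12.39 mV per °F

Since only a temperature interval is involved, the additive offset between the scales drops out.
A change of 1°F is a change of 5/9 K, so per °F the value is 22.3 × 5/9 = 12.39.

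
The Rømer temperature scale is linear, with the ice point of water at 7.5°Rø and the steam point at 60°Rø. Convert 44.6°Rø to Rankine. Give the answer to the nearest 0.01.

618.87°R

Linear interpolation between the fixed points: C = (44.6 - 7.5) × 100 / (60 - 7.5) = 70.6667°C.
Then 70.6667 × 1.8 + 491.67 = 618.87°R.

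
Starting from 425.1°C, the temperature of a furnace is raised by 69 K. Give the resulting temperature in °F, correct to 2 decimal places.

The 69 K change is an interval; Kelvin and Celsius degrees are the same size, so ΔC = +69°C.
Final Celsius temperature: 425.1000 + 69.0000 = 494.1000°C.
In Fahrenheit: 494.1000 × 1.8 + 32 = 921.38°F.

921.38°F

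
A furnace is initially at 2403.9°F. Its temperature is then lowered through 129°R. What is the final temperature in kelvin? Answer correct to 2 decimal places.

Initial temperature in Celsius: (2403.9 - 32) × 5/9 = 1317.7222°C.
The 129°R change is an interval, so only the factor 5/9 applies: -129 × 5/9 = -71.6667°C.
Final Celsius temperature: 1317.7222 - 71.6667 = 1246.0556°C.
In kelvin: 1246.0556 + 273.15 = 1519.21 K.

1519.21 K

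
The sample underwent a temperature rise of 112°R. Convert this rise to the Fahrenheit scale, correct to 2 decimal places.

Rankine and Fahrenheit degrees are the same size, so the interval is unchanged: 112.00.

112.00°F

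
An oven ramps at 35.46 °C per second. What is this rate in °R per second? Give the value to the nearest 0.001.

The quantity depends on a temperature interval, so only the ratio of degree sizes applies; the offset between the scales is irrelevant.
A change of 1°C is a change of 1.8°R, so 35.46 × 1.8 = 63.828.

63.828 °R/second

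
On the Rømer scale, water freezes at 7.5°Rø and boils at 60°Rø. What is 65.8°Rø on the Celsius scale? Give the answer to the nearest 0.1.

111.0°C

Linear interpolation between the fixed points: C = (65.8 - 7.5) × 100 / (60 - 7.5) = 111.0476°C.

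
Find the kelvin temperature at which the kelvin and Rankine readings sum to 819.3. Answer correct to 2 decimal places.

292.61 K

Let K be the kelvin reading. The Rankine reading is R = 1.8·K.
Require K + R = 819.3: (2.8)·K = 819.3.
K = (819.3) / (2.8) = 292.61.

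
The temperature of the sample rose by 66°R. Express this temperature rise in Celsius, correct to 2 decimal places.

36.67°C

Only the scale ratio 5/9 matters for a change in temperature.
66 × 5/9 = 36.67.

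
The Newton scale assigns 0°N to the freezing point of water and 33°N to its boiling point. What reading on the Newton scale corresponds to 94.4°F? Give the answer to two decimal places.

11.44°N

First in Celsius: (94.4 - 32) × 5/9 = 34.6667°C.
Linearly onto the Newton scale: 0 + (34.6667 / 100) × (33 - 0) = 11.44°N.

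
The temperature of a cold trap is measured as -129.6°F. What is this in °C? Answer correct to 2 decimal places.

In Celsius: (-129.6 - 32) × 5/9 = -89.7778°C.

-89.78°C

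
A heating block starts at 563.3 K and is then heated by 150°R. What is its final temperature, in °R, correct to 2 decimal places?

Initial temperature in Celsius: 563.3 - 273.15 = 290.1500°C.
The 150°R change is an interval, so only the factor 5/9 applies: +150 × 5/9 = +83.3333°C.
Final Celsius temperature: 290.1500 + 83.3333 = 373.4833°C.
In Rankine: 373.4833 × 1.8 + 491.67 = 1163.94°R.

1163.94°R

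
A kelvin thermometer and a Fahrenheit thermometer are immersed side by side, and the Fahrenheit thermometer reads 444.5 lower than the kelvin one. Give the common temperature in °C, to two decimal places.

-254.19°C

Let x be the kelvin reading; then the Fahrenheit reading is 1.8·x - 459.67.
(1.8·x - 459.67) - x = -444.5  ⇒  (0.8)·x = 15.17  ⇒  x = 18.9625 K.
In Celsius: 18.9625 - 273.15 = -254.19°C.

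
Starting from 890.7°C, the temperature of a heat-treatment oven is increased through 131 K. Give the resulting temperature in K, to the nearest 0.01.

1294.85 K

The 131 K change is an interval; Kelvin and Celsius degrees are the same size, so ΔC = +131°C.
Final Celsius temperature: 890.7000 + 131.0000 = 1021.7000°C.
In kelvin: 1021.7000 + 273.15 = 1294.85 K.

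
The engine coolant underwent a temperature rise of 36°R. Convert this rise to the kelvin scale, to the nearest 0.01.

For a temperature interval the offset drops out; only the factor 5/9 applies.
36 × 5/9 = 20.00.

20.00 K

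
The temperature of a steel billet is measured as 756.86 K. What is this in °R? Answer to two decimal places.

In Celsius: 756.86 - 273.15 = 483.7100°C.
In Rankine: 483.7100 × 1.8 + 491.67 = 1362.35°R.

1362.35°R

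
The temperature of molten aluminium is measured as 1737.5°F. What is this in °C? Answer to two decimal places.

947.50°C

In Celsius: (1737.5 - 32) × 5/9 = 947.5000°C.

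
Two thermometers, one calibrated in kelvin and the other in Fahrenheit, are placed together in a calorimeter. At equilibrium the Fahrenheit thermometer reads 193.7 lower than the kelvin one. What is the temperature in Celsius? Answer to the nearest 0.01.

59.31°C

Let x be the kelvin reading; then the Fahrenheit reading is 1.8·x - 459.67.
(1.8·x - 459.67) - x = -193.7  ⇒  (0.8)·x = 265.97  ⇒  x = 332.4625 K.
In Celsius: 332.4625 - 273.15 = 59.31°C.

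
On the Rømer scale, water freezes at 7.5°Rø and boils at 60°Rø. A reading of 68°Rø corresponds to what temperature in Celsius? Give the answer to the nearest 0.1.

115.2°C

Linear interpolation between the fixed points: C = (68 - 7.5) × 100 / (60 - 7.5) = 115.2381°C.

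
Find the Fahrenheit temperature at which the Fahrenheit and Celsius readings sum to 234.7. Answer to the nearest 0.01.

Let F be the Fahrenheit reading. The Celsius reading is C = 5/9·F - 17.7778.
Require F + C = 234.7: (14/9)·F - 17.7778 = 234.7.
F = (234.7 + 17.7778) / (14/9) = 162.31.

162.31°F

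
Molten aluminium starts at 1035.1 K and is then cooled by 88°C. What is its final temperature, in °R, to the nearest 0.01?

1704.78°R

Initial temperature in Celsius: 1035.1 - 273.15 = 761.9500°C.
Final Celsius temperature: 761.9500 - 88.0000 = 673.9500°C.
In Rankine: 673.9500 × 1.8 + 491.67 = 1704.78°R.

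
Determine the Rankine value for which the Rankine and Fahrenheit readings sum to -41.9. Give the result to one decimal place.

Let R be the Rankine reading. The Fahrenheit reading is F = 1·R - 459.67.
Require R + F = -41.9: (2)·R - 459.67 = -41.9.
R = (-41.9 + 459.67) / (2) = 208.9.

208.9°R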